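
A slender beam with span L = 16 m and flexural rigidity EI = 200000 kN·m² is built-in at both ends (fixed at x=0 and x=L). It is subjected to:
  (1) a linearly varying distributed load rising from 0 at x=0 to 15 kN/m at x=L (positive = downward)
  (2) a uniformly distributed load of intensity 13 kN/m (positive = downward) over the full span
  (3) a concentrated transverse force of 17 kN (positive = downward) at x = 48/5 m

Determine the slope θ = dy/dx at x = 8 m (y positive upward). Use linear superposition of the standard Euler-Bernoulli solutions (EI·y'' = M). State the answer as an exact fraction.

θ(8) = -193/781250 rad

Load 1 — triangular load w₀=15 kN/m (0→w₀ over full span):
  θ_1 = -w₀(2x(L-x)(L-2x)(x+2L)+x²(L-x)²)/(120LEI) = -15·(2·8·(16-8)·(16-2·8)·(8+2·16)+8²·(16-8)²)/(120·16·200000) = -1/6250 rad
Load 2 — uniform load w=13 kN/m over full span:
  θ_2 = -wx(L-x)(L-2x)/(12EI) = -13·8·(16-8)·(16-2·8)/(12·200000) = 0 rad
Load 3 — point force P=17 kN at a=48/5 m (b=L-a=32/5):
  θ_3 = -Pb²x(2aL-(3a+b)x)/(2L³EI)  [x≤a] = -17·(32/5)²·8·(2·(48/5)·16-(3·(48/5)+(32/5))·8)/(2·16³·200000) = -34/390625 rad
Superposition: θ = Σ θ_i = -193/781250 rad ≈ -0.000247 rad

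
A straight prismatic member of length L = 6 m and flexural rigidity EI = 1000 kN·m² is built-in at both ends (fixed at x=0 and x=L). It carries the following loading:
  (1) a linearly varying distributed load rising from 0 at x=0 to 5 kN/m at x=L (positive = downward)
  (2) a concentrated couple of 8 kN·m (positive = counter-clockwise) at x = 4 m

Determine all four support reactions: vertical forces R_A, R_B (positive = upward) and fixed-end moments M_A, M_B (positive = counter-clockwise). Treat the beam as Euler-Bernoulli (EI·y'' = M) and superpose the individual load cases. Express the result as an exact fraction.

R_A = 113/18 kN, M_A = 26/3 kN·m, R_B = 157/18 kN, M_B = -9 kN·m

Load 1 — triangular load w₀=5 kN/m (0→w₀ over full span):
  R_A = 3w₀L/20 = 3·5·6/20 = 9/2 kN
  M_A = w₀L²/30 = 5·6²/30 = 6 kN·m
  R_B = 7w₀L/20 = 7·5·6/20 = 21/2 kN
  M_B = -w₀L²/20 = -5·6²/20 = -9 kN·m
Load 2 — applied couple M₀=8 kN·m at a=4 m (b=L-a=2):
  R_A = 6M₀ab/L³ = 6·8·4·2/6³ = 16/9 kN
  M_A = M₀b(2a-b)/L² = 8·2·(2·4-2)/6² = 8/3 kN·m
  R_B = -6M₀ab/L³ = -6·8·4·2/6³ = -16/9 kN
  M_B = M₀a(2b-a)/L² = 8·4·(2·2-4)/6² = 0 kN·m
Superposition: R_A = 113/18 kN, M_A = 26/3 kN·m, R_B = 157/18 kN, M_B = -9 kN·m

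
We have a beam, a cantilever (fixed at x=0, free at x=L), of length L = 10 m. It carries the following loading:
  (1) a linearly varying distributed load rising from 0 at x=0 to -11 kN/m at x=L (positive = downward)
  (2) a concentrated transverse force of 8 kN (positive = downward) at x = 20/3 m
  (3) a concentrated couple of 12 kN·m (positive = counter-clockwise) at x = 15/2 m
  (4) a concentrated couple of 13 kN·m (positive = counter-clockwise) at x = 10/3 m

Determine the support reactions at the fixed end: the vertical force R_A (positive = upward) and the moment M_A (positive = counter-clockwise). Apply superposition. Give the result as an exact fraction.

Load 1 — triangular load w₀=-11 kN/m (0→w₀ over full span):
  R_A = w₀L/2 = (-11)·10/2 = -55 kN
  M_A = w₀L²/3 = (-11)·10²/3 = -1100/3 kN·m
Load 2 — point force P=8 kN at a=20/3 m (b=L-a=10/3):
  R_A = P = 8 kN
  M_A = Pa = 8·(20/3) = 160/3 kN·m
Load 3 — applied couple M₀=12 kN·m at a=15/2 m (b=L-a=5/2):
  R_A = 0 kN
  M_A = -M₀ = -12 kN·m
Load 4 — applied couple M₀=13 kN·m at a=10/3 m (b=L-a=20/3):
  R_A = 0 kN
  M_A = -M₀ = -13 kN·m
Superposition: R_A = -47 kN, M_A = -1015/3 kN·m

R_A = -47 kN, M_A = -1015/3 kN·m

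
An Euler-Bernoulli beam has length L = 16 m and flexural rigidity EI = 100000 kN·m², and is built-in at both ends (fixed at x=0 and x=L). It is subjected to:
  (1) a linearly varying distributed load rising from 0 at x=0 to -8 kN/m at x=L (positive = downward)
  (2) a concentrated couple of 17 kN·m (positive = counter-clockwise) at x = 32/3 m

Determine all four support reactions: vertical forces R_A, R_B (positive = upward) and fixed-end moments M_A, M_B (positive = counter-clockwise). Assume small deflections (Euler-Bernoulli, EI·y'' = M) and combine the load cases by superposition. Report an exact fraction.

R_A = -1067/60 kN, M_A = -313/5 kN·m, R_B = -2773/60 kN, M_B = 512/5 kN·m

Load 1 — triangular load w₀=-8 kN/m (0→w₀ over full span):
  R_A = 3w₀L/20 = 3·(-8)·16/20 = -96/5 kN
  M_A = w₀L²/30 = (-8)·16²/30 = -1024/15 kN·m
  R_B = 7w₀L/20 = 7·(-8)·16/20 = -224/5 kN
  M_B = -w₀L²/20 = -(-8)·16²/20 = 512/5 kN·m
Load 2 — applied couple M₀=17 kN·m at a=32/3 m (b=L-a=16/3):
  R_A = 6M₀ab/L³ = 6·17·(32/3)·(16/3)/16³ = 17/12 kN
  M_A = M₀b(2a-b)/L² = 17·(16/3)·(2·(32/3)-(16/3))/16² = 17/3 kN·m
  R_B = -6M₀ab/L³ = -6·17·(32/3)·(16/3)/16³ = -17/12 kN
  M_B = M₀a(2b-a)/L² = 17·(32/3)·(2·(16/3)-(32/3))/16² = 0 kN·m
Superposition: R_A = -1067/60 kN, M_A = -313/5 kN·m, R_B = -2773/60 kN, M_B = 512/5 kN·m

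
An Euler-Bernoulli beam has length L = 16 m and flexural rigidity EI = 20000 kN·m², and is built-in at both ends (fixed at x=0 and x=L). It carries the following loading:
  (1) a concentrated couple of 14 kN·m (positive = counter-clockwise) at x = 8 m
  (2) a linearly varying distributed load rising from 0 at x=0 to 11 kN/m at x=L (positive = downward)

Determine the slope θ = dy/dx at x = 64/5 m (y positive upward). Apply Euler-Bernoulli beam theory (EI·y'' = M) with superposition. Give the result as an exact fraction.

Load 1 — applied couple M₀=14 kN·m at a=8 m (b=L-a=8):
  θ_1 = (R_Ax²/2 - M_Ax - M₀(x-a))/EI  [x>a] with R_A=21/16, M_A=7/2 = ((21/16)·(64/5)²/2 - (7/2)·(64/5) - 14·((64/5)-8))/20000 = -7/31250 rad
Load 2 — triangular load w₀=11 kN/m (0→w₀ over full span):
  θ_2 = -w₀(2x(L-x)(L-2x)(x+2L)+x²(L-x)²)/(120LEI) = -11·(2·(64/5)·(16-(64/5))·(16-2·(64/5))·((64/5)+2·16)+(64/5)²·(16-(64/5))²)/(120·16·20000) = 11264/1171875 rad
Superposition: θ = Σ θ_i = 22003/2343750 rad ≈ 0.009388 rad

θ(64/5) = 22003/2343750 rad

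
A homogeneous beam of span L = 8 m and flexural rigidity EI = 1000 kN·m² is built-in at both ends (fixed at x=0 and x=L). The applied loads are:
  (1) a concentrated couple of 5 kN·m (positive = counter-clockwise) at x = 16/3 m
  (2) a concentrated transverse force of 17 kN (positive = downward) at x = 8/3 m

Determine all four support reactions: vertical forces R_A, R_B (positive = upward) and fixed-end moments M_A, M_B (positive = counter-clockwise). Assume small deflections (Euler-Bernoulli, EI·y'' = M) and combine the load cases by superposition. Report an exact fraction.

R_A = 725/54 kN, M_A = 589/27 kN·m, R_B = 193/54 kN, M_B = -272/27 kN·m

Load 1 — applied couple M₀=5 kN·m at a=16/3 m (b=L-a=8/3):
  R_A = 6M₀ab/L³ = 6·5·(16/3)·(8/3)/8³ = 5/6 kN
  M_A = M₀b(2a-b)/L² = 5·(8/3)·(2·(16/3)-(8/3))/8² = 5/3 kN·m
  R_B = -6M₀ab/L³ = -6·5·(16/3)·(8/3)/8³ = -5/6 kN
  M_B = M₀a(2b-a)/L² = 5·(16/3)·(2·(8/3)-(16/3))/8² = 0 kN·m
Load 2 — point force P=17 kN at a=8/3 m (b=L-a=16/3):
  R_A = Pb²(3a+b)/L³ = 17·(16/3)²·(3·(8/3)+(16/3))/8³ = 340/27 kN
  M_A = Pab²/L² = 17·(8/3)·(16/3)²/8² = 544/27 kN·m
  R_B = Pa²(a+3b)/L³ = 17·(8/3)²·((8/3)+3·(16/3))/8³ = 119/27 kN
  M_B = -Pa²b/L² = -17·(8/3)²·(16/3)/8² = -272/27 kN·m
Superposition: R_A = 725/54 kN, M_A = 589/27 kN·m, R_B = 193/54 kN, M_B = -272/27 kN·m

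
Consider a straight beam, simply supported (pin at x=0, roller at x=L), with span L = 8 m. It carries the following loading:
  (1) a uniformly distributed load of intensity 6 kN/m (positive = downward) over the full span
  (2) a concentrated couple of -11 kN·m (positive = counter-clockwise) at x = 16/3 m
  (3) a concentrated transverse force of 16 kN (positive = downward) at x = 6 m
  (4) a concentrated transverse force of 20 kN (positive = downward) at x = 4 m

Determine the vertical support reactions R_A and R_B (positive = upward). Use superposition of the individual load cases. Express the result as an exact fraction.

Load 1 — uniform load w=6 kN/m over full span:
  R_A = wL/2 = 6·8/2 = 24 kN
  R_B = wL/2 = 6·8/2 = 24 kN
Load 2 — applied couple M₀=-11 kN·m at a=16/3 m (b=L-a=8/3):
  R_A = M₀/L = (-11)/8 = -11/8 kN
  R_B = -M₀/L = -(-11)/8 = 11/8 kN
Load 3 — point force P=16 kN at a=6 m (b=L-a=2):
  R_A = Pb/L = 16·2/8 = 4 kN
  R_B = Pa/L = 16·6/8 = 12 kN
Load 4 — point force P=20 kN at a=4 m (b=L-a=4):
  R_A = Pb/L = 20·4/8 = 10 kN
  R_B = Pa/L = 20·4/8 = 10 kN
Superposition: R_A = 293/8 kN, R_B = 379/8 kN

R_A = 293/8 kN, R_B = 379/8 kN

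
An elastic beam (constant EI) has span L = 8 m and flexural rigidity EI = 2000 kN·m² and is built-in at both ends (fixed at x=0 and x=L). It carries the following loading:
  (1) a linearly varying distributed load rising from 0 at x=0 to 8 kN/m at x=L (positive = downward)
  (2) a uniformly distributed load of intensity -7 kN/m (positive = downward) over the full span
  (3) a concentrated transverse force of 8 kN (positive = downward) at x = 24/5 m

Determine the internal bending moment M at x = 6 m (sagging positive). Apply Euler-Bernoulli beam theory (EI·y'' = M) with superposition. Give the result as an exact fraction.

M(6) = 382/375 kN·m

Load 1 — triangular load w₀=8 kN/m (0→w₀ over full span):
  M_1 = 3w₀Lx/20 - w₀L²/30 - w₀x³/(6L) = 3·8·8·6/20 - 8·8²/30 - 8·6³/(6·8) = 68/15 kN·m
Load 2 — uniform load w=-7 kN/m over full span:
  M_2 = wLx/2 - wL²/12 - wx²/2 = (-7)·8·6/2 - (-7)·8²/12 - (-7)·6²/2 = -14/3 kN·m
Load 3 — point force P=8 kN at a=24/5 m (b=L-a=16/5):
  M_3 = Pa²(a+3b)(L-x)/L³ - Pa²b/L²  [x>a] = 8·(24/5)²·((24/5)+3·(16/5))·(8-6)/8³ - 8·(24/5)²·(16/5)/8² = 144/125 kN·m
Superposition: M = Σ M_i = 382/375 kN·m ≈ 1.018667 kN·m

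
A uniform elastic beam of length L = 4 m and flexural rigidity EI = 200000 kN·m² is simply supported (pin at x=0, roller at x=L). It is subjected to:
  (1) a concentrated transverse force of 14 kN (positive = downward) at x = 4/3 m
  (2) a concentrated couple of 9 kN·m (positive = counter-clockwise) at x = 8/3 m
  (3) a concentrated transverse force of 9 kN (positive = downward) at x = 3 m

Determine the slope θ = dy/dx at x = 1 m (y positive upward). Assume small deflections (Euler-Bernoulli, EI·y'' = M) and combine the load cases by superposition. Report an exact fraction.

θ(1) = -2143/25920000 rad

Load 1 — point force P=14 kN at a=4/3 m (b=L-a=8/3):
  θ_1 = -Pb(L²-b²-3x²)/(6LEI)  [x≤a] = -14·(8/3)·(4²-(8/3)²-3·1²)/(6·4·200000) = -371/8100000 rad
Load 2 — applied couple M₀=9 kN·m at a=8/3 m (b=L-a=4/3):
  θ_2 = (M₀x²/(2L)+C₁)/EI  [x≤a] with C₁=M₀(3b²-L²)/(6L)=-4 = (9·1²/(2·4)+(-4))/200000 = -23/1600000 rad
Load 3 — point force P=9 kN at a=3 m (b=L-a=1):
  θ_3 = -Pb(L²-b²-3x²)/(6LEI)  [x≤a] = -9·1·(4²-1²-3·1²)/(6·4·200000) = -9/400000 rad
Superposition: θ = Σ θ_i = -2143/25920000 rad ≈ -0.000083 rad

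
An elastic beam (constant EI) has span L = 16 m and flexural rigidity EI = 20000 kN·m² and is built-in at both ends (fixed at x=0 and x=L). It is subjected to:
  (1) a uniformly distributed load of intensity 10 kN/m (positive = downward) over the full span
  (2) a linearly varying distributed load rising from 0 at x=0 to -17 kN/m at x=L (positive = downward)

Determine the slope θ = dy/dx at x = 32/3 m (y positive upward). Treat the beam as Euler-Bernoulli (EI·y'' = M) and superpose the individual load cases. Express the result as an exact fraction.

Load 1 — uniform load w=10 kN/m over full span:
  θ_1 = -wx(L-x)(L-2x)/(12EI) = -10·(32/3)·(16-(32/3))·(16-2·(32/3))/(12·20000) = 128/10125 rad
Load 2 — triangular load w₀=-17 kN/m (0→w₀ over full span):
  θ_2 = -w₀(2x(L-x)(L-2x)(x+2L)+x²(L-x)²)/(120LEI) = -(-17)·(2·(32/3)·(16-(32/3))·(16-2·(32/3))·((32/3)+2·16)+(32/3)²·(16-(32/3))²)/(120·16·20000) = -7616/759375 rad
Superposition: θ = Σ θ_i = 1984/759375 rad ≈ 0.002613 rad

θ(32/3) = 1984/759375 rad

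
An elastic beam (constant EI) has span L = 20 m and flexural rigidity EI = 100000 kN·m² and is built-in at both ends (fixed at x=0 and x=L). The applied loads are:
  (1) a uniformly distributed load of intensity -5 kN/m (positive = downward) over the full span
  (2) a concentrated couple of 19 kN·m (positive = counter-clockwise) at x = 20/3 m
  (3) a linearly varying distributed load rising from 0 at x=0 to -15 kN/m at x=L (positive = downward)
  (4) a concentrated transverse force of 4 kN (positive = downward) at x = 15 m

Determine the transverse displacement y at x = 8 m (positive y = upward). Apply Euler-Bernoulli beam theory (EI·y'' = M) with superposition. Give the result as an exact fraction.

y(8) = 883/18750 m

Load 1 — uniform load w=-5 kN/m over full span:
  y_1 = -wx²(L-x)²/(24EI) = -(-5)·8²·(20-8)²/(24·100000) = 12/625 m
Load 2 — applied couple M₀=19 kN·m at a=20/3 m (b=L-a=40/3):
  y_2 = (R_Ax³/6 - M_Ax²/2 - M₀(x-a)²/2)/EI  [x>a] with R_A=19/15, M_A=0 = ((19/15)·8³/6 - 0·8²/2 - 19·(8-(20/3))²/2)/100000 = 57/62500 m
Load 3 — triangular load w₀=-15 kN/m (0→w₀ over full span):
  y_3 = -w₀x²(L-x)²(x+2L)/(120LEI) = -(-15)·8²·(20-8)²·(8+2·20)/(120·20·100000) = 432/15625 m
Load 4 — point force P=4 kN at a=15 m (b=L-a=5):
  y_4 = -Pb²x²(3aL-(3a+b)x)/(6L³EI)  [x≤a] = -4·5²·8²·(3·15·20-(3·15+5)·8)/(6·20³·100000) = -1/1500 m
Superposition: y = Σ y_i = 883/18750 m ≈ 0.047093 m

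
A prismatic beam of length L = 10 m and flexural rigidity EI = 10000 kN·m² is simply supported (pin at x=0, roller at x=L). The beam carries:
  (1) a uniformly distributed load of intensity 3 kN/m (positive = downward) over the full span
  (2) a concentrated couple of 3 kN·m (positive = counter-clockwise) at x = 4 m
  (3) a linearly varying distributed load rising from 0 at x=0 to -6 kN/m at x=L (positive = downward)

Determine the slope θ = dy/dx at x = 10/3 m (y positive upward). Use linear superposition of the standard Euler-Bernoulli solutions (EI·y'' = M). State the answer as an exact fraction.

θ(10/3) = 1231/2025000 rad

Load 1 — uniform load w=3 kN/m over full span:
  θ_1 = -w(L³-6Lx²+4x³)/(24EI) = -3·(10³-6·10·(10/3)²+4·(10/3)³)/(24·10000) = -13/2160 rad
Load 2 — applied couple M₀=3 kN·m at a=4 m (b=L-a=6):
  θ_2 = (M₀x²/(2L)+C₁)/EI  [x≤a] with C₁=M₀(3b²-L²)/(6L)=2/5 = (3·(10/3)²/(2·10)+(2/5))/10000 = 31/150000 rad
Load 3 — triangular load w₀=-6 kN/m (0→w₀ over full span):
  θ_3 = -w₀(7L⁴-30L²x²+15x⁴)/(360LEI) = -(-6)·(7·10⁴-30·10²·(10/3)²+15·(10/3)⁴)/(360·10·10000) = 13/2025 rad
Superposition: θ = Σ θ_i = 1231/2025000 rad ≈ 0.000608 rad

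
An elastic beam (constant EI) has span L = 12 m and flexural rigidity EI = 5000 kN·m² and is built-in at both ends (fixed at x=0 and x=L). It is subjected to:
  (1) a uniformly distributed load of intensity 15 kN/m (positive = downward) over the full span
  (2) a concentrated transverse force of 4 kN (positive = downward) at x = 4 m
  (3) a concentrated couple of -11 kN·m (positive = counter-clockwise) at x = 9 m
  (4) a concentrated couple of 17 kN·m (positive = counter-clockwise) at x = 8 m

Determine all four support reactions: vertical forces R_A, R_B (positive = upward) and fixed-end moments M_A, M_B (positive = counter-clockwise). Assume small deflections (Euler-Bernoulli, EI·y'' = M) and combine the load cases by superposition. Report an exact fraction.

R_A = 81061/864 kN, M_A = 27265/144 kN·m, R_B = 77915/864 kN, M_B = -26135/144 kN·m

Load 1 — uniform load w=15 kN/m over full span:
  R_A = wL/2 = 15·12/2 = 90 kN
  M_A = wL²/12 = 15·12²/12 = 180 kN·m
  R_B = wL/2 = 15·12/2 = 90 kN
  M_B = -wL²/12 = -15·12²/12 = -180 kN·m
Load 2 — point force P=4 kN at a=4 m (b=L-a=8):
  R_A = Pb²(3a+b)/L³ = 4·8²·(3·4+8)/12³ = 80/27 kN
  M_A = Pab²/L² = 4·4·8²/12² = 64/9 kN·m
  R_B = Pa²(a+3b)/L³ = 4·4²·(4+3·8)/12³ = 28/27 kN
  M_B = -Pa²b/L² = -4·4²·8/12² = -32/9 kN·m
Load 3 — applied couple M₀=-11 kN·m at a=9 m (b=L-a=3):
  R_A = 6M₀ab/L³ = 6·(-11)·9·3/12³ = -33/32 kN
  M_A = M₀b(2a-b)/L² = (-11)·3·(2·9-3)/12² = -55/16 kN·m
  R_B = -6M₀ab/L³ = -6·(-11)·9·3/12³ = 33/32 kN
  M_B = M₀a(2b-a)/L² = (-11)·9·(2·3-9)/12² = 33/16 kN·m
Load 4 — applied couple M₀=17 kN·m at a=8 m (b=L-a=4):
  R_A = 6M₀ab/L³ = 6·17·8·4/12³ = 17/9 kN
  M_A = M₀b(2a-b)/L² = 17·4·(2·8-4)/12² = 17/3 kN·m
  R_B = -6M₀ab/L³ = -6·17·8·4/12³ = -17/9 kN
  M_B = M₀a(2b-a)/L² = 17·8·(2·4-8)/12² = 0 kN·m
Superposition: R_A = 81061/864 kN, M_A = 27265/144 kN·m, R_B = 77915/864 kN, M_B = -26135/144 kN·m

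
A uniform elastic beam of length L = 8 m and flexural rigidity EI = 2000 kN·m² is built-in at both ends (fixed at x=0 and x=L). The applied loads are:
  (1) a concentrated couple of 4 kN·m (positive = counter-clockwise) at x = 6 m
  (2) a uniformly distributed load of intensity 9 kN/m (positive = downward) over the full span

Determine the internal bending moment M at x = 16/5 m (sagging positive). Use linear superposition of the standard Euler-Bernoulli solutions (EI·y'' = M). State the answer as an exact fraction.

Load 1 — applied couple M₀=4 kN·m at a=6 m (b=L-a=2):
  M_1 = R_Ax - M_A  [x≤a] with R_A=9/16, M_A=5/4 = (9/16)·(16/5) - (5/4) = 11/20 kN·m
Load 2 — uniform load w=9 kN/m over full span:
  M_2 = wLx/2 - wL²/12 - wx²/2 = 9·8·(16/5)/2 - 9·8²/12 - 9·(16/5)²/2 = 528/25 kN·m
Superposition: M = Σ M_i = 2167/100 kN·m ≈ 21.670000 kN·m

M(16/5) = 2167/100 kN·m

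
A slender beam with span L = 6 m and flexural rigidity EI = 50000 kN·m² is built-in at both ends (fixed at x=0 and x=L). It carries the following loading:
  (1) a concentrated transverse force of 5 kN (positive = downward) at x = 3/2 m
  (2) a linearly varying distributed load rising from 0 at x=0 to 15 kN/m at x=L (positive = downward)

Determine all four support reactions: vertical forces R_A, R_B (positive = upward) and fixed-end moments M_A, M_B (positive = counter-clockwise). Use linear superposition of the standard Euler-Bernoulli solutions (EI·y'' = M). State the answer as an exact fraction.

R_A = 567/32 kN, M_A = 711/32 kN·m, R_B = 1033/32 kN, M_B = -909/32 kN·m

Load 1 — point force P=5 kN at a=3/2 m (b=L-a=9/2):
  R_A = Pb²(3a+b)/L³ = 5·(9/2)²·(3·(3/2)+(9/2))/6³ = 135/32 kN
  M_A = Pab²/L² = 5·(3/2)·(9/2)²/6² = 135/32 kN·m
  R_B = Pa²(a+3b)/L³ = 5·(3/2)²·((3/2)+3·(9/2))/6³ = 25/32 kN
  M_B = -Pa²b/L² = -5·(3/2)²·(9/2)/6² = -45/32 kN·m
Load 2 — triangular load w₀=15 kN/m (0→w₀ over full span):
  R_A = 3w₀L/20 = 3·15·6/20 = 27/2 kN
  M_A = w₀L²/30 = 15·6²/30 = 18 kN·m
  R_B = 7w₀L/20 = 7·15·6/20 = 63/2 kN
  M_B = -w₀L²/20 = -15·6²/20 = -27 kN·m
Superposition: R_A = 567/32 kN, M_A = 711/32 kN·m, R_B = 1033/32 kN, M_B = -909/32 kN·m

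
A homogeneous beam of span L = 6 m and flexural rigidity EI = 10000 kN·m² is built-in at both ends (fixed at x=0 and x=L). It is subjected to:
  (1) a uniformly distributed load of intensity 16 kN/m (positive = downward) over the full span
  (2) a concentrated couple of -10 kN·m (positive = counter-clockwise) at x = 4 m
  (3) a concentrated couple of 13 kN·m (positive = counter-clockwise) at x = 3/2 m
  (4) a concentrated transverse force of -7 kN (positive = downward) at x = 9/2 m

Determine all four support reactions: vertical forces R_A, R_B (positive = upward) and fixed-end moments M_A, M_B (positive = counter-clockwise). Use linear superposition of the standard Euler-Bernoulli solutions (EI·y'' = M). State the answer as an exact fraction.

R_A = 13571/288 kN, M_A = 3865/96 kN·m, R_B = 12061/288 kN, M_B = -1217/32 kN·m

Load 1 — uniform load w=16 kN/m over full span:
  R_A = wL/2 = 16·6/2 = 48 kN
  M_A = wL²/12 = 16·6²/12 = 48 kN·m
  R_B = wL/2 = 16·6/2 = 48 kN
  M_B = -wL²/12 = -16·6²/12 = -48 kN·m
Load 2 — applied couple M₀=-10 kN·m at a=4 m (b=L-a=2):
  R_A = 6M₀ab/L³ = 6·(-10)·4·2/6³ = -20/9 kN
  M_A = M₀b(2a-b)/L² = (-10)·2·(2·4-2)/6² = -10/3 kN·m
  R_B = -6M₀ab/L³ = -6·(-10)·4·2/6³ = 20/9 kN
  M_B = M₀a(2b-a)/L² = (-10)·4·(2·2-4)/6² = 0 kN·m
Load 3 — applied couple M₀=13 kN·m at a=3/2 m (b=L-a=9/2):
  R_A = 6M₀ab/L³ = 6·13·(3/2)·(9/2)/6³ = 39/16 kN
  M_A = M₀b(2a-b)/L² = 13·(9/2)·(2·(3/2)-(9/2))/6² = -39/16 kN·m
  R_B = -6M₀ab/L³ = -6·13·(3/2)·(9/2)/6³ = -39/16 kN
  M_B = M₀a(2b-a)/L² = 13·(3/2)·(2·(9/2)-(3/2))/6² = 65/16 kN·m
Load 4 — point force P=-7 kN at a=9/2 m (b=L-a=3/2):
  R_A = Pb²(3a+b)/L³ = (-7)·(3/2)²·(3·(9/2)+(3/2))/6³ = -35/32 kN
  M_A = Pab²/L² = (-7)·(9/2)·(3/2)²/6² = -63/32 kN·m
  R_B = Pa²(a+3b)/L³ = (-7)·(9/2)²·((9/2)+3·(3/2))/6³ = -189/32 kN
  M_B = -Pa²b/L² = -(-7)·(9/2)²·(3/2)/6² = 189/32 kN·m
Superposition: R_A = 13571/288 kN, M_A = 3865/96 kN·m, R_B = 12061/288 kN, M_B = -1217/32 kN·m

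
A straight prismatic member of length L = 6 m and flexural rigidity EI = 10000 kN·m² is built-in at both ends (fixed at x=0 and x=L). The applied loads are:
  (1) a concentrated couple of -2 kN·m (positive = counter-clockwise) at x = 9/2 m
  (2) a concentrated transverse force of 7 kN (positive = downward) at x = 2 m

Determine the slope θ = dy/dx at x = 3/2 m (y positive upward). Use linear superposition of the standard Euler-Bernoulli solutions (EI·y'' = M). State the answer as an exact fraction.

Load 1 — applied couple M₀=-2 kN·m at a=9/2 m (b=L-a=3/2):
  θ_1 = (R_Ax²/2 - M_Ax)/EI  [x≤a] with R_A=-3/8, M_A=-5/8 = ((-3/8)·(3/2)²/2 - (-5/8)·(3/2))/10000 = 33/640000 rad
Load 2 — point force P=7 kN at a=2 m (b=L-a=4):
  θ_2 = -Pb²x(2aL-(3a+b)x)/(2L³EI)  [x≤a] = -7·4²·(3/2)·(2·2·6-(3·2+4)·(3/2))/(2·6³·10000) = -7/20000 rad
Superposition: θ = Σ θ_i = -191/640000 rad ≈ -0.000298 rad

θ(3/2) = -191/640000 rad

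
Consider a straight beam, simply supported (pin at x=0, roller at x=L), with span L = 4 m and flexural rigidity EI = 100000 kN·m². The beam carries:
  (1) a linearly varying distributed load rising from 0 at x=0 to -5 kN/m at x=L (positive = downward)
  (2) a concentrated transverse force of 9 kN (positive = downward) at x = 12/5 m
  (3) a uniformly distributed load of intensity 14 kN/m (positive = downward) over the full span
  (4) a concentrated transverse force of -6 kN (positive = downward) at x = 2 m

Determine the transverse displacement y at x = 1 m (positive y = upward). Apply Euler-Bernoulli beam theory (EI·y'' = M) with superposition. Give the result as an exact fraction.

y(1) = -354443/1200000000 m

Load 1 — triangular load w₀=-5 kN/m (0→w₀ over full span):
  y_1 = -w₀x(7L⁴-10L²x²+3x⁴)/(360LEI) = -(-5)·1·(7·4⁴-10·4²·1²+3·1⁴)/(360·4·100000) = 109/1920000 m
Load 2 — point force P=9 kN at a=12/5 m (b=L-a=8/5):
  y_2 = -Pbx(L²-b²-x²)/(6LEI)  [x≤a] = -9·(8/5)·1·(4²-(8/5)²-1²)/(6·4·100000) = -933/12500000 m
Load 3 — uniform load w=14 kN/m over full span:
  y_3 = -wx(L³-2Lx²+x³)/(24EI) = -14·1·(4³-2·4·1²+1³)/(24·100000) = -133/400000 m
Load 4 — point force P=-6 kN at a=2 m (b=L-a=2):
  y_4 = -Pbx(L²-b²-x²)/(6LEI)  [x≤a] = -(-6)·2·1·(4²-2²-1²)/(6·4·100000) = 11/200000 m
Superposition: y = Σ y_i = -354443/1200000000 m ≈ -0.000295 m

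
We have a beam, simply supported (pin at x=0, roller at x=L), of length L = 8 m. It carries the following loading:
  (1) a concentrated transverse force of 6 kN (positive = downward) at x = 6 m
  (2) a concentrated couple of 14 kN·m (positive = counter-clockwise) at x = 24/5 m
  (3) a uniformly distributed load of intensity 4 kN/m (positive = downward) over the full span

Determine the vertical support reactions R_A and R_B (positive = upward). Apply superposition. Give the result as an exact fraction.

Load 1 — point force P=6 kN at a=6 m (b=L-a=2):
  R_A = Pb/L = 6·2/8 = 3/2 kN
  R_B = Pa/L = 6·6/8 = 9/2 kN
Load 2 — applied couple M₀=14 kN·m at a=24/5 m (b=L-a=16/5):
  R_A = M₀/L = 14/8 = 7/4 kN
  R_B = -M₀/L = -14/8 = -7/4 kN
Load 3 — uniform load w=4 kN/m over full span:
  R_A = wL/2 = 4·8/2 = 16 kN
  R_B = wL/2 = 4·8/2 = 16 kN
Superposition: R_A = 77/4 kN, R_B = 75/4 kN

R_A = 77/4 kN, R_B = 75/4 kN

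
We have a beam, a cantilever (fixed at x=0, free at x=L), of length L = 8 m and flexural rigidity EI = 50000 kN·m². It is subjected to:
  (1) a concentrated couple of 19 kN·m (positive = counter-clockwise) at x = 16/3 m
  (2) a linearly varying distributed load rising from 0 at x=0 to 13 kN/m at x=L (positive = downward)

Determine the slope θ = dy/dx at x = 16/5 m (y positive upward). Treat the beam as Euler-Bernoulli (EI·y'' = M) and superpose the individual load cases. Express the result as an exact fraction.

θ(16/5) = -22169/1953125 rad

Load 1 — applied couple M₀=19 kN·m at a=16/3 m (b=L-a=8/3):
  θ_1 = M₀x/EI  [x≤a] = 19·(16/5)/50000 = 19/15625 rad
Load 2 — triangular load w₀=13 kN/m (0→w₀ over full span):
  θ_2 = (w₀Lx²/4-w₀L²x/3-w₀x⁴/(24L))/EI = (13·8·(16/5)²/4-13·8²·(16/5)/3-13·(16/5)⁴/(24·8))/50000 = -24544/1953125 rad
Superposition: θ = Σ θ_i = -22169/1953125 rad ≈ -0.011351 rad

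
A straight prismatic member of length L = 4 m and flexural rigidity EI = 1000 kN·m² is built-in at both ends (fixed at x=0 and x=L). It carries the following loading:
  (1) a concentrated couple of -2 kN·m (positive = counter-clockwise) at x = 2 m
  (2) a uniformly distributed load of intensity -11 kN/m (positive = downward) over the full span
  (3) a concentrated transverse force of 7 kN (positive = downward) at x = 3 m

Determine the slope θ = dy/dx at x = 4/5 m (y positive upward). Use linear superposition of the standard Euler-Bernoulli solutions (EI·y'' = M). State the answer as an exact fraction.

Load 1 — applied couple M₀=-2 kN·m at a=2 m (b=L-a=2):
  θ_1 = (R_Ax²/2 - M_Ax)/EI  [x≤a] with R_A=-3/4, M_A=-1/2 = ((-3/4)·(4/5)²/2 - (-1/2)·(4/5))/1000 = 1/6250 rad
Load 2 — uniform load w=-11 kN/m over full span:
  θ_2 = -wx(L-x)(L-2x)/(12EI) = -(-11)·(4/5)·(4-(4/5))·(4-2·(4/5))/(12·1000) = 88/15625 rad
Load 3 — point force P=7 kN at a=3 m (b=L-a=1):
  θ_3 = -Pb²x(2aL-(3a+b)x)/(2L³EI)  [x≤a] = -7·1²·(4/5)·(2·3·4-(3·3+1)·(4/5))/(2·4³·1000) = -7/10000 rad
Superposition: θ = Σ θ_i = 1273/250000 rad ≈ 0.005092 rad

θ(4/5) = 1273/250000 rad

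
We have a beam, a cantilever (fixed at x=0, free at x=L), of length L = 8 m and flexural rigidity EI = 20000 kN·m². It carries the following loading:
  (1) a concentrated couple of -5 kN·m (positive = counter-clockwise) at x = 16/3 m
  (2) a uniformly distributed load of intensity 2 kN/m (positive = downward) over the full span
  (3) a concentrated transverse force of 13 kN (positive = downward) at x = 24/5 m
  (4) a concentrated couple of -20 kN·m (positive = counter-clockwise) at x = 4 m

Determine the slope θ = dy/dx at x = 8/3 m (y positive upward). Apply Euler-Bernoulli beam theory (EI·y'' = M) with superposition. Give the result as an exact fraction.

Load 1 — applied couple M₀=-5 kN·m at a=16/3 m (b=L-a=8/3):
  θ_1 = M₀x/EI  [x≤a] = (-5)·(8/3)/20000 = -1/1500 rad
Load 2 — uniform load w=2 kN/m over full span:
  θ_2 = -wx(x²-3Lx+3L²)/(6EI) = -2·(8/3)·((8/3)²-3·8·(8/3)+3·8²)/(6·20000) = -304/50625 rad
Load 3 — point force P=13 kN at a=24/5 m (b=L-a=16/5):
  θ_3 = -Px(2a-x)/(2EI)  [x≤a] = -13·(8/3)·(2·(24/5)-(8/3))/(2·20000) = -169/28125 rad
Load 4 — applied couple M₀=-20 kN·m at a=4 m (b=L-a=4):
  θ_4 = M₀x/EI  [x≤a] = (-20)·(8/3)/20000 = -1/375 rad
Superposition: θ = Σ θ_i = -15539/1012500 rad ≈ -0.015347 rad

θ(8/3) = -15539/1012500 rad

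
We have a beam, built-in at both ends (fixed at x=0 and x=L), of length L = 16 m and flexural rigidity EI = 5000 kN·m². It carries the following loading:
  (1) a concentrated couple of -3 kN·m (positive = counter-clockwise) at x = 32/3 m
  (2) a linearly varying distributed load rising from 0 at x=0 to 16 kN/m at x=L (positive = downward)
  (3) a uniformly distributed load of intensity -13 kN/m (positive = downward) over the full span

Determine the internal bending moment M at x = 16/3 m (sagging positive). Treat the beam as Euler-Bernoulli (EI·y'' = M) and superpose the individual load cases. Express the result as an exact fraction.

M(16/3) = -20167/405 kN·m

Load 1 — applied couple M₀=-3 kN·m at a=32/3 m (b=L-a=16/3):
  M_1 = R_Ax - M_A  [x≤a] with R_A=-1/4, M_A=-1 = (-1/4)·(16/3) - (-1) = -1/3 kN·m
Load 2 — triangular load w₀=16 kN/m (0→w₀ over full span):
  M_2 = 3w₀Lx/20 - w₀L²/30 - w₀x³/(6L) = 3·16·16·(16/3)/20 - 16·16²/30 - 16·(16/3)³/(6·16) = 17408/405 kN·m
Load 3 — uniform load w=-13 kN/m over full span:
  M_3 = wLx/2 - wL²/12 - wx²/2 = (-13)·16·(16/3)/2 - (-13)·16²/12 - (-13)·(16/3)²/2 = -832/9 kN·m
Superposition: M = Σ M_i = -20167/405 kN·m ≈ -49.795062 kN·m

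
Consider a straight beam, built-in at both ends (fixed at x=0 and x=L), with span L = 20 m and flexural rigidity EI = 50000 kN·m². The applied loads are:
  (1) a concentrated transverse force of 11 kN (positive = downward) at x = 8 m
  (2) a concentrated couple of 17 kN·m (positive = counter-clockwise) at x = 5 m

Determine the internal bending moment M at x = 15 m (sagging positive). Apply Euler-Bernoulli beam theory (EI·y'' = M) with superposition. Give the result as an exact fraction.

Load 1 — point force P=11 kN at a=8 m (b=L-a=12):
  M_1 = Pa²(a+3b)(L-x)/L³ - Pa²b/L²  [x>a] = 11·8²·(8+3·12)·(20-15)/20³ - 11·8²·12/20² = -44/25 kN·m
Load 2 — applied couple M₀=17 kN·m at a=5 m (b=L-a=15):
  M_2 = R_Ax - M_A - M₀  [x>a] with R_A=153/160, M_A=-51/16 = (153/160)·15 - (-51/16) - 17 = 17/32 kN·m
Superposition: M = Σ M_i = -983/800 kN·m ≈ -1.228750 kN·m

M(15) = -983/800 kN·m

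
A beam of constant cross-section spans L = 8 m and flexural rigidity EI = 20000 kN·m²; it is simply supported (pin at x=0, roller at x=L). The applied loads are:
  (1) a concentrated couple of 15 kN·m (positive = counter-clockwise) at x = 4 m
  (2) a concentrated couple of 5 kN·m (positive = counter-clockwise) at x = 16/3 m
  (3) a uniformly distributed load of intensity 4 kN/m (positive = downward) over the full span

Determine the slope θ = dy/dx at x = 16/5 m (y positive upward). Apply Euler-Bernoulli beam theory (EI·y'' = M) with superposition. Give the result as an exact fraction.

θ(16/5) = -24641/22500000 rad

Load 1 — applied couple M₀=15 kN·m at a=4 m (b=L-a=4):
  θ_1 = (M₀x²/(2L)+C₁)/EI  [x≤a] with C₁=M₀(3b²-L²)/(6L)=-5 = (15·(16/5)²/(2·8)+(-5))/20000 = 23/100000 rad
Load 2 — applied couple M₀=5 kN·m at a=16/3 m (b=L-a=8/3):
  θ_2 = (M₀x²/(2L)+C₁)/EI  [x≤a] with C₁=M₀(3b²-L²)/(6L)=-40/9 = (5·(16/5)²/(2·8)+(-40/9))/20000 = -7/112500 rad
Load 3 — uniform load w=4 kN/m over full span:
  θ_3 = -w(L³-6Lx²+4x³)/(24EI) = -4·(8³-6·8·(16/5)²+4·(16/5)³)/(24·20000) = -296/234375 rad
Superposition: θ = Σ θ_i = -24641/22500000 rad ≈ -0.001095 rad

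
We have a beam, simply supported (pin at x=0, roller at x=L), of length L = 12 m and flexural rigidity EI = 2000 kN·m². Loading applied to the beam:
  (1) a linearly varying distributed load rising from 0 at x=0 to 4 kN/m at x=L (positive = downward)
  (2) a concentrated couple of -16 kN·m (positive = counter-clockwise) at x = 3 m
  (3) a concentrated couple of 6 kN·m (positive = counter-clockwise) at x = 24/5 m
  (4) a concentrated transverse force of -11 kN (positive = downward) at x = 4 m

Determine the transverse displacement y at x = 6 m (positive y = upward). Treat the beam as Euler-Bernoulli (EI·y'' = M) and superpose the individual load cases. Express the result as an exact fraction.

y(6) = -10921/75000 m

Load 1 — triangular load w₀=4 kN/m (0→w₀ over full span):
  y_1 = -w₀x(7L⁴-10L²x²+3x⁴)/(360LEI) = -4·6·(7·12⁴-10·12²·6²+3·6⁴)/(360·12·2000) = -27/100 m
Load 2 — applied couple M₀=-16 kN·m at a=3 m (b=L-a=9):
  y_2 = (M₀x³/(6L)-M₀(x-a)²/2+C₁x)/EI  [x>a] with C₁=M₀(3b²-L²)/(6L)=-22 = ((-16)·6³/(6·12)-(-16)·(6-3)²/2+(-22)·6)/2000 = -27/500 m
Load 3 — applied couple M₀=6 kN·m at a=24/5 m (b=L-a=36/5):
  y_3 = (M₀x³/(6L)-M₀(x-a)²/2+C₁x)/EI  [x>a] with C₁=M₀(3b²-L²)/(6L)=24/25 = (6·6³/(6·12)-6·(6-(24/5))²/2+(24/25)·6)/2000 = 243/25000 m
Load 4 — point force P=-11 kN at a=4 m (b=L-a=8):
  y_4 = -Pa(L-x)(2Lx-a²-x²)/(6LEI)  [x>a] = -(-11)·4·(12-6)·(2·12·6-4²-6²)/(6·12·2000) = 253/1500 m
Superposition: y = Σ y_i = -10921/75000 m ≈ -0.145613 m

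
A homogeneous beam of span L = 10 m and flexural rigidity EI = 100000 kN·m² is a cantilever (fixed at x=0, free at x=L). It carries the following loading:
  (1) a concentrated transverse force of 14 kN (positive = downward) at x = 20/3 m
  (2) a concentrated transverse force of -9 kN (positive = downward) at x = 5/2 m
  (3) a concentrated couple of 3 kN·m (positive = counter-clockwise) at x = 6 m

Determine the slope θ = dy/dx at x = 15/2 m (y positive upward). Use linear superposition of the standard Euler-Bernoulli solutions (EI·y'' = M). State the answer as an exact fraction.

Load 1 — point force P=14 kN at a=20/3 m (b=L-a=10/3):
  θ_1 = -Pa²/(2EI)  [x>a] = -14·(20/3)²/(2·100000) = -7/2250 rad
Load 2 — point force P=-9 kN at a=5/2 m (b=L-a=15/2):
  θ_2 = -Pa²/(2EI)  [x>a] = -(-9)·(5/2)²/(2·100000) = 9/32000 rad
Load 3 — applied couple M₀=3 kN·m at a=6 m (b=L-a=4):
  θ_3 = M₀a/EI  [x>a] = 3·6/100000 = 9/50000 rad
Superposition: θ = Σ θ_i = -19079/7200000 rad ≈ -0.002650 rad

θ(15/2) = -19079/7200000 rad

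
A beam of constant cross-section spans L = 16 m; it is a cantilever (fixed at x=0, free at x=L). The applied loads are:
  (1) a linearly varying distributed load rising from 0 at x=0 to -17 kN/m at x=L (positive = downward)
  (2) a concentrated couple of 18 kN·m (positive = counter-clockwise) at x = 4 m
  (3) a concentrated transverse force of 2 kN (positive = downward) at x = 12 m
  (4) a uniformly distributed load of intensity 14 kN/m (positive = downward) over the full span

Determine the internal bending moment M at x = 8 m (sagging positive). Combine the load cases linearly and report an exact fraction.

M(8) = -8/3 kN·m

Load 1 — triangular load w₀=-17 kN/m (0→w₀ over full span):
  M_1 = w₀Lx/2 - w₀L²/3 - w₀x³/(6L) = (-17)·16·8/2 - (-17)·16²/3 - (-17)·8³/(6·16) = 1360/3 kN·m
Load 2 — applied couple M₀=18 kN·m at a=4 m (b=L-a=12):
  M_2 = 0  [x>a] = 0 kN·m
Load 3 — point force P=2 kN at a=12 m (b=L-a=4):
  M_3 = -P(a-x)  [x≤a] = -2·(12-8) = -8 kN·m
Load 4 — uniform load w=14 kN/m over full span:
  M_4 = -w(L-x)²/2 = -14·(16-8)²/2 = -448 kN·m
Superposition: M = Σ M_i = -8/3 kN·m ≈ -2.666667 kN·m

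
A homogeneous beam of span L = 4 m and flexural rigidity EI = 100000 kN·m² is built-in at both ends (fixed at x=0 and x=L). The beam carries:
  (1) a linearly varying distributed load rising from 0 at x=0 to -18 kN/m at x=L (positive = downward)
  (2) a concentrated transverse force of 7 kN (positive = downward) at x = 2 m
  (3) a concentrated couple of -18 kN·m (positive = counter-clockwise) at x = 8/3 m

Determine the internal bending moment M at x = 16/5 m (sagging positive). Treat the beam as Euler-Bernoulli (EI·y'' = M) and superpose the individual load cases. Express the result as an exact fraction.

Load 1 — triangular load w₀=-18 kN/m (0→w₀ over full span):
  M_1 = 3w₀Lx/20 - w₀L²/30 - w₀x³/(6L) = 3·(-18)·4·(16/5)/20 - (-18)·4²/30 - (-18)·(16/5)³/(6·4) = -48/125 kN·m
Load 2 — point force P=7 kN at a=2 m (b=L-a=2):
  M_2 = Pa²(a+3b)(L-x)/L³ - Pa²b/L²  [x>a] = 7·2²·(2+3·2)·(4-(16/5))/4³ - 7·2²·2/4² = -7/10 kN·m
Load 3 — applied couple M₀=-18 kN·m at a=8/3 m (b=L-a=4/3):
  M_3 = R_Ax - M_A - M₀  [x>a] with R_A=-6, M_A=-6 = (-6)·(16/5) - (-6) - (-18) = 24/5 kN·m
Superposition: M = Σ M_i = 929/250 kN·m ≈ 3.716000 kN·m

M(16/5) = 929/250 kN·m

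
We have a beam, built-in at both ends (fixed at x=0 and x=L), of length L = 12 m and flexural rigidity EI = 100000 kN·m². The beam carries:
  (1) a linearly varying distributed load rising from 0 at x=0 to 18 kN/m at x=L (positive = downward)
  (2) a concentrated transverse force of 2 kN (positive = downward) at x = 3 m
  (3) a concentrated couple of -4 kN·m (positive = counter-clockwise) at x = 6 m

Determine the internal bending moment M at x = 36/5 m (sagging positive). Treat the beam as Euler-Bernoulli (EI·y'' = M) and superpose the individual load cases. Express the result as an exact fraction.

M(36/5) = 55343/1000 kN·m

Load 1 — triangular load w₀=18 kN/m (0→w₀ over full span):
  M_1 = 3w₀Lx/20 - w₀L²/30 - w₀x³/(6L) = 3·18·12·(36/5)/20 - 18·12²/30 - 18·(36/5)³/(6·12) = 6696/125 kN·m
Load 2 — point force P=2 kN at a=3 m (b=L-a=9):
  M_2 = Pa²(a+3b)(L-x)/L³ - Pa²b/L²  [x>a] = 2·3²·(3+3·9)·(12-(36/5))/12³ - 2·3²·9/12² = 3/8 kN·m
Load 3 — applied couple M₀=-4 kN·m at a=6 m (b=L-a=6):
  M_3 = R_Ax - M_A - M₀  [x>a] with R_A=-1/2, M_A=-1 = (-1/2)·(36/5) - (-1) - (-4) = 7/5 kN·m
Superposition: M = Σ M_i = 55343/1000 kN·m ≈ 55.343000 kN·m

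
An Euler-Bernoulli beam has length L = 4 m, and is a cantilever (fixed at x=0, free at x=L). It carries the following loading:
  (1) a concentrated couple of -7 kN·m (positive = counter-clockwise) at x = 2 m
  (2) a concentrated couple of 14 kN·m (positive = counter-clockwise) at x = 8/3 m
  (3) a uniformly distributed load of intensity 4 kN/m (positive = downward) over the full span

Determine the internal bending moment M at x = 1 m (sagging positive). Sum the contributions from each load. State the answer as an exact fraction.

Load 1 — applied couple M₀=-7 kN·m at a=2 m (b=L-a=2):
  M_1 = M₀  [x≤a] = (-7) = -7 kN·m
Load 2 — applied couple M₀=14 kN·m at a=8/3 m (b=L-a=4/3):
  M_2 = M₀  [x≤a] = 14 = 14 kN·m
Load 3 — uniform load w=4 kN/m over full span:
  M_3 = -w(L-x)²/2 = -4·(4-1)²/2 = -18 kN·m
Superposition: M = Σ M_i = -11 kN·m ≈ -11.000000 kN·m

M(1) = -11 kN·m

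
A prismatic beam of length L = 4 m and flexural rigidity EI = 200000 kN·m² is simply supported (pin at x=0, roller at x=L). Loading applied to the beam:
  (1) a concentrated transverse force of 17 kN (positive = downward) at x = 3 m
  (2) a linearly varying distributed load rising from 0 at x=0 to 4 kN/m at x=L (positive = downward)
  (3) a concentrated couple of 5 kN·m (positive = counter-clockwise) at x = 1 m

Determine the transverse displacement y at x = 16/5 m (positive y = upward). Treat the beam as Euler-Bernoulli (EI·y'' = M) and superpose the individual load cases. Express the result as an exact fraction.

Load 1 — point force P=17 kN at a=3 m (b=L-a=1):
  y_1 = -Pa(L-x)(2Lx-a²-x²)/(6LEI)  [x>a] = -17·3·(4-(16/5))·(2·4·(16/5)-3²-(16/5)²)/(6·4·200000) = -2703/50000000 m
Load 2 — triangular load w₀=4 kN/m (0→w₀ over full span):
  y_2 = -w₀x(7L⁴-10L²x²+3x⁴)/(360LEI) = -4·(16/5)·(7·4⁴-10·4²·(16/5)²+3·(16/5)⁴)/(360·4·200000) = -1016/48828125 m
Load 3 — applied couple M₀=5 kN·m at a=1 m (b=L-a=3):
  y_3 = (M₀x³/(6L)-M₀(x-a)²/2+C₁x)/EI  [x>a] with C₁=M₀(3b²-L²)/(6L)=55/24 = (5·(16/5)³/(6·4)-5·((16/5)-1)²/2+(55/24)·(16/5))/200000 = 103/10000000 m
Superposition: y = Σ y_i = -100887/1562500000 m ≈ -0.000065 m

y(16/5) = -100887/1562500000 m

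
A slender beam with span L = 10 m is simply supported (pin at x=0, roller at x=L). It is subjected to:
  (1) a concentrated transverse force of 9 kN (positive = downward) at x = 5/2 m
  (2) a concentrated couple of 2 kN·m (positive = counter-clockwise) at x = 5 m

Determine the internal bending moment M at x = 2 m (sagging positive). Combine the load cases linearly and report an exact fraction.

M(2) = 139/10 kN·m

Load 1 — point force P=9 kN at a=5/2 m (b=L-a=15/2):
  M_1 = Pbx/L  [x≤a] = 9·(15/2)·2/10 = 27/2 kN·m
Load 2 — applied couple M₀=2 kN·m at a=5 m (b=L-a=5):
  M_2 = M₀x/L  [x≤a] = 2·2/10 = 2/5 kN·m
Superposition: M = Σ M_i = 139/10 kN·m ≈ 13.900000 kN·m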